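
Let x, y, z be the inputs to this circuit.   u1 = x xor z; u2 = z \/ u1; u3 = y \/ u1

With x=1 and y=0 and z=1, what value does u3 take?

u1 = 1 xor 1 = 0
u3 = 0 \/ 0 = 0

0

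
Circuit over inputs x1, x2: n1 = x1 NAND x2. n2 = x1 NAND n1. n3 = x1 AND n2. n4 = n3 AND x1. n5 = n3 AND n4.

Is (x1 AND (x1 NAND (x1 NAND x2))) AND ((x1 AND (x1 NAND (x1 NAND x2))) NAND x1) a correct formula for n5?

No

n1 = x1 NAND x2
n2 = x1 NAND n1 = x1 NAND (x1 NAND x2)
n3 = x1 AND n2 = x1 AND (x1 NAND (x1 NAND x2))
n4 = n3 AND x1 = (x1 AND (x1 NAND (x1 NAND x2))) AND x1
n5 = n3 AND n4 = (x1 AND (x1 NAND (x1 NAND x2))) AND ((x1 AND (x1 NAND (x1 NAND x2))) AND x1)
At x1=1, x2=1: circuit gives 1, formula gives 0.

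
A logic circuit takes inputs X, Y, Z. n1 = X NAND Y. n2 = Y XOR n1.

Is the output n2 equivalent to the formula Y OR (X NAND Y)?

No

n1 = X NAND Y
n2 = Y XOR n1 = Y XOR (X NAND Y)
At X=0, Y=1, Z=0: circuit gives 0, formula gives 1.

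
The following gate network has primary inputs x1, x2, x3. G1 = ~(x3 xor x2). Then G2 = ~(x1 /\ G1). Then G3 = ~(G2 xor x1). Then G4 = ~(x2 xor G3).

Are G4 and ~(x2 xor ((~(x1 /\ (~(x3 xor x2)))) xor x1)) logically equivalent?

G1 = ~(x3 xor x2)
G2 = ~(x1 /\ G1) = ~(x1 /\ (~(x3 xor x2)))
G3 = ~(G2 xor x1) = ~((~(x1 /\ (~(x3 xor x2)))) xor x1)
G4 = ~(x2 xor G3) = ~(x2 xor (~((~(x1 /\ (~(x3 xor x2)))) xor x1)))
At x1=0, x2=0, x3=0: circuit gives 1, formula gives 0.

No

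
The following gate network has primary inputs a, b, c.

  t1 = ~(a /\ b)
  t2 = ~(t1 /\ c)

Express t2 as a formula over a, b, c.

~((~(a /\ b)) /\ c)

t1 = ~(a /\ b)
t2 = ~(t1 /\ c) = ~((~(a /\ b)) /\ c)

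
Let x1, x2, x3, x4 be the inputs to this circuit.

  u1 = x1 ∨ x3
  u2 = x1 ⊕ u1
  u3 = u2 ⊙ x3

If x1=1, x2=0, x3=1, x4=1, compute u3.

0

u1 = 1 ∨ 1 = 1
u2 = 1 ⊕ 1 = 0
u3 = 0 ⊙ 1 = 0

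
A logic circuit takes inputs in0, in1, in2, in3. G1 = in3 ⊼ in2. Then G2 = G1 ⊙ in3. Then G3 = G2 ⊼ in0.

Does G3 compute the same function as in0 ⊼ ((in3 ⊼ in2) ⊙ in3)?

Yes

G1 = in3 ⊼ in2
G2 = G1 ⊙ in3 = (in3 ⊼ in2) ⊙ in3
G3 = G2 ⊼ in0 = ((in3 ⊼ in2) ⊙ in3) ⊼ in0
At in0=1, in1=0, in2=0, in3=1: circuit gives 0, formula gives 0.
At in0=0, in1=0, in2=0, in3=0: circuit gives 1, formula gives 1.
Agrees on all 16 inputs.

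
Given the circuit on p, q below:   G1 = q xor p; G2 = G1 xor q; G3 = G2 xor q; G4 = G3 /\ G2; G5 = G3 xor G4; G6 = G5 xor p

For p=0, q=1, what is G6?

1

G1 = 1 xor 0 = 1
G2 = 1 xor 1 = 0
G3 = 0 xor 1 = 1
G4 = 1 /\ 0 = 0
G5 = 1 xor 0 = 1
G6 = 1 xor 0 = 1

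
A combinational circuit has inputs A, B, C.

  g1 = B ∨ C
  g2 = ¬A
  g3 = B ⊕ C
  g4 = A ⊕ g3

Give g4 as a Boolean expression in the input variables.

A ⊕ (B ⊕ C)

g3 = B ⊕ C
g4 = A ⊕ g3 = A ⊕ (B ⊕ C)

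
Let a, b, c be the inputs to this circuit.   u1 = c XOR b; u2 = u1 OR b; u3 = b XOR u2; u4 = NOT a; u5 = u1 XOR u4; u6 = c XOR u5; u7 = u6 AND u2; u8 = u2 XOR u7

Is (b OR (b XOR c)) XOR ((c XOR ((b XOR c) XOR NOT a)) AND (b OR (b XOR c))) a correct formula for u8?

u1 = c XOR b
u2 = u1 OR b = (c XOR b) OR b
u4 = NOT a
u5 = u1 XOR u4 = (c XOR b) XOR NOT a
u6 = c XOR u5 = c XOR ((c XOR b) XOR NOT a)
u7 = u6 AND u2 = (c XOR ((c XOR b) XOR NOT a)) AND ((c XOR b) OR b)
u8 = u2 XOR u7 = ((c XOR b) OR b) XOR ((c XOR ((c XOR b) XOR NOT a)) AND ((c XOR b) OR b))
At a=0, b=0, c=0: circuit gives 0, formula gives 0.
At a=0, b=1, c=0: circuit gives 1, formula gives 1.
Agrees on all 8 inputs.

Yes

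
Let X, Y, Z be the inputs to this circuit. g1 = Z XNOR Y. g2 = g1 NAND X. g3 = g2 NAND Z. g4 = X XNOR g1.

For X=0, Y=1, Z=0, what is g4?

g1 = 0 XNOR 1 = 0
g4 = 0 XNOR 0 = 1

1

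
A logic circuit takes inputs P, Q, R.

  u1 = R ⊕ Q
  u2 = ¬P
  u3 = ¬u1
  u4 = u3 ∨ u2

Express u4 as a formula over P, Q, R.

u1 = R ⊕ Q
u2 = ¬P
u3 = ¬u1 = ¬(R ⊕ Q)
u4 = u3 ∨ u2 = ¬(R ⊕ Q) ∨ ¬P

¬(R ⊕ Q) ∨ ¬P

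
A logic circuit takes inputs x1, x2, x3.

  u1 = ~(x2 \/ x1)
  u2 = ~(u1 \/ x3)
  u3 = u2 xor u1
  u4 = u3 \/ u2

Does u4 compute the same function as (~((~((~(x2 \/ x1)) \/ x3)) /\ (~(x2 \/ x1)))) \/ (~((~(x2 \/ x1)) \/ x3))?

u1 = ~(x2 \/ x1)
u2 = ~(u1 \/ x3) = ~((~(x2 \/ x1)) \/ x3)
u3 = u2 xor u1 = (~((~(x2 \/ x1)) \/ x3)) xor (~(x2 \/ x1))
u4 = u3 \/ u2 = ((~((~(x2 \/ x1)) \/ x3)) xor (~(x2 \/ x1))) \/ (~((~(x2 \/ x1)) \/ x3))
At x1=0, x2=1, x3=1: circuit gives 0, formula gives 1.

No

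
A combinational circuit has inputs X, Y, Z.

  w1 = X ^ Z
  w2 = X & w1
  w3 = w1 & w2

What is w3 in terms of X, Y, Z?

(X ^ Z) & (X & (X ^ Z))

w1 = X ^ Z
w2 = X & w1 = X & (X ^ Z)
w3 = w1 & w2 = (X ^ Z) & (X & (X ^ Z))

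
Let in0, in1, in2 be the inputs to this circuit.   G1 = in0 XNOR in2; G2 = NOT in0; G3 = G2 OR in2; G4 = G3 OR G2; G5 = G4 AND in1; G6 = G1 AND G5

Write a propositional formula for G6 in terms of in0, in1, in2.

(in0 XNOR in2) AND (((NOT in0 OR in2) OR NOT in0) AND in1)

G1 = in0 XNOR in2
G2 = NOT in0
G3 = G2 OR in2 = NOT in0 OR in2
G4 = G3 OR G2 = (NOT in0 OR in2) OR NOT in0
G5 = G4 AND in1 = ((NOT in0 OR in2) OR NOT in0) AND in1
G6 = G1 AND G5 = (in0 XNOR in2) AND (((NOT in0 OR in2) OR NOT in0) AND in1)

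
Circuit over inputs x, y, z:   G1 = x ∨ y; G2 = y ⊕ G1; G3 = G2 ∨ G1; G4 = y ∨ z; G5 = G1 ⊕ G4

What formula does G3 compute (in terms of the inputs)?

(y ⊕ (x ∨ y)) ∨ (x ∨ y)

G1 = x ∨ y
G2 = y ⊕ G1 = y ⊕ (x ∨ y)
G3 = G2 ∨ G1 = (y ⊕ (x ∨ y)) ∨ (x ∨ y)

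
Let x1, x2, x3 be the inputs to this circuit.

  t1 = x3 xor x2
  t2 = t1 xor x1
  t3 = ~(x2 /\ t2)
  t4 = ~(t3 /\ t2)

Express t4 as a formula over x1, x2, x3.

t1 = x3 xor x2
t2 = t1 xor x1 = (x3 xor x2) xor x1
t3 = ~(x2 /\ t2) = ~(x2 /\ ((x3 xor x2) xor x1))
t4 = ~(t3 /\ t2) = ~((~(x2 /\ ((x3 xor x2) xor x1))) /\ ((x3 xor x2) xor x1))

~((~(x2 /\ ((x3 xor x2) xor x1))) /\ ((x3 xor x2) xor x1))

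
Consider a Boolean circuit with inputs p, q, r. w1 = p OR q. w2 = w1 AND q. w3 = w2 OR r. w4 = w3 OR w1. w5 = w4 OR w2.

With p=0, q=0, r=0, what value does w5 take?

0

w1 = 0 OR 0 = 0
w2 = 0 AND 0 = 0
w3 = 0 OR 0 = 0
w4 = 0 OR 0 = 0
w5 = 0 OR 0 = 0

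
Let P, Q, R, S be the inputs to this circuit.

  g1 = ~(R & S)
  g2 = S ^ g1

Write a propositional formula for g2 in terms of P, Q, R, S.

g1 = ~(R & S)
g2 = S ^ g1 = S ^ (~(R & S))

S ^ (~(R & S))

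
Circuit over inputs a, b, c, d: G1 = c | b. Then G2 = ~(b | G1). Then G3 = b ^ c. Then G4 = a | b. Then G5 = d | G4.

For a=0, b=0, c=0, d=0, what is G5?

0

G4 = 0 | 0 = 0
G5 = 0 | 0 = 0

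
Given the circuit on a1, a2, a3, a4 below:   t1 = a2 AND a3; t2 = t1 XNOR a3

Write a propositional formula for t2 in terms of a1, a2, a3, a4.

(a2 AND a3) XNOR a3

t1 = a2 AND a3
t2 = t1 XNOR a3 = (a2 AND a3) XNOR a3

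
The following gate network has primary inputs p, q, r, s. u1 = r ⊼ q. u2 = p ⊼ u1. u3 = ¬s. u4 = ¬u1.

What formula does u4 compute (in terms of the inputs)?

u1 = r ⊼ q
u4 = ¬u1 = ¬(r ⊼ q)

¬(r ⊼ q)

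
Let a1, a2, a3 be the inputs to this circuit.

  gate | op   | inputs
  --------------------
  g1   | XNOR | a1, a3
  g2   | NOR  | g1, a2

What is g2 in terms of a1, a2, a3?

(a1 XNOR a3) NOR a2

g1 = a1 XNOR a3
g2 = g1 NOR a2 = (a1 XNOR a3) NOR a2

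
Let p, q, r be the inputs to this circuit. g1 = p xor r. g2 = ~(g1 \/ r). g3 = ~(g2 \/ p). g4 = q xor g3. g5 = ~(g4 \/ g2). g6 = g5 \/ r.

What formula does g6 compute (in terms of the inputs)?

(~((q xor (~((~((p xor r) \/ r)) \/ p))) \/ (~((p xor r) \/ r)))) \/ r

g1 = p xor r
g2 = ~(g1 \/ r) = ~((p xor r) \/ r)
g3 = ~(g2 \/ p) = ~((~((p xor r) \/ r)) \/ p)
g4 = q xor g3 = q xor (~((~((p xor r) \/ r)) \/ p))
g5 = ~(g4 \/ g2) = ~((q xor (~((~((p xor r) \/ r)) \/ p))) \/ (~((p xor r) \/ r)))
g6 = g5 \/ r = (~((q xor (~((~((p xor r) \/ r)) \/ p))) \/ (~((p xor r) \/ r)))) \/ r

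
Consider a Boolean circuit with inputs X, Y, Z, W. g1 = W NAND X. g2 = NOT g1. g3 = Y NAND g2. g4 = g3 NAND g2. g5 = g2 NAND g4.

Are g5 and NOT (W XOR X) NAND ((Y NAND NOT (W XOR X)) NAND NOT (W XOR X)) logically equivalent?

No

g1 = W NAND X
g2 = NOT g1 = NOT (W NAND X)
g3 = Y NAND g2 = Y NAND NOT (W NAND X)
g4 = g3 NAND g2 = (Y NAND NOT (W NAND X)) NAND NOT (W NAND X)
g5 = g2 NAND g4 = NOT (W NAND X) NAND ((Y NAND NOT (W NAND X)) NAND NOT (W NAND X))
At X=0, Y=1, Z=0, W=0: circuit gives 1, formula gives 0.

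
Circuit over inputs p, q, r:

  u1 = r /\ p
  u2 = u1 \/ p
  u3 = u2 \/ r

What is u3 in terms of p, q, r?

u1 = r /\ p
u2 = u1 \/ p = (r /\ p) \/ p
u3 = u2 \/ r = ((r /\ p) \/ p) \/ r

((r /\ p) \/ p) \/ r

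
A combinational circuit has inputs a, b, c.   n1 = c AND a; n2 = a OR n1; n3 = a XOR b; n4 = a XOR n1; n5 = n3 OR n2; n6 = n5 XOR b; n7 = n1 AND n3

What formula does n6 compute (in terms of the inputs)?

n1 = c AND a
n2 = a OR n1 = a OR (c AND a)
n3 = a XOR b
n5 = n3 OR n2 = (a XOR b) OR (a OR (c AND a))
n6 = n5 XOR b = ((a XOR b) OR (a OR (c AND a))) XOR b

((a XOR b) OR (a OR (c AND a))) XOR b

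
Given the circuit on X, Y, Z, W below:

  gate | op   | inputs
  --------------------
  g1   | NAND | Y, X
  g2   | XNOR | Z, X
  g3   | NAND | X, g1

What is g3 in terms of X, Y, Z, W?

g1 = Y NAND X
g3 = X NAND g1 = X NAND (Y NAND X)

X NAND (Y NAND X)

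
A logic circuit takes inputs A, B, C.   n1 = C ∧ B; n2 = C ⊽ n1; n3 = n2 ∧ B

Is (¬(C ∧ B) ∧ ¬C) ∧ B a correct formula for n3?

Yes

n1 = C ∧ B
n2 = C ⊽ n1 = C ⊽ (C ∧ B)
n3 = n2 ∧ B = (C ⊽ (C ∧ B)) ∧ B
At A=0, B=0, C=0: circuit gives 0, formula gives 0.
At A=0, B=1, C=0: circuit gives 1, formula gives 1.
Agrees on all 8 inputs.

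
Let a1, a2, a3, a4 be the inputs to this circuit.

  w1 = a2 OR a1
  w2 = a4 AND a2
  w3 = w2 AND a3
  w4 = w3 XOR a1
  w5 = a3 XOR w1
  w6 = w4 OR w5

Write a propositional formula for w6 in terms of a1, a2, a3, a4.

(((a4 AND a2) AND a3) XOR a1) OR (a3 XOR (a2 OR a1))

w1 = a2 OR a1
w2 = a4 AND a2
w3 = w2 AND a3 = (a4 AND a2) AND a3
w4 = w3 XOR a1 = ((a4 AND a2) AND a3) XOR a1
w5 = a3 XOR w1 = a3 XOR (a2 OR a1)
w6 = w4 OR w5 = (((a4 AND a2) AND a3) XOR a1) OR (a3 XOR (a2 OR a1))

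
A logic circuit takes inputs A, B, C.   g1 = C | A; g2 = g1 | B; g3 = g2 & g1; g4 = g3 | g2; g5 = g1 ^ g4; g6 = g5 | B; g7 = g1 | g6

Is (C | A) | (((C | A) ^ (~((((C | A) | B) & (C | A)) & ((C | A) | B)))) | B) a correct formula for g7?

g1 = C | A
g2 = g1 | B = (C | A) | B
g3 = g2 & g1 = ((C | A) | B) & (C | A)
g4 = g3 | g2 = (((C | A) | B) & (C | A)) | ((C | A) | B)
g5 = g1 ^ g4 = (C | A) ^ ((((C | A) | B) & (C | A)) | ((C | A) | B))
g6 = g5 | B = ((C | A) ^ ((((C | A) | B) & (C | A)) | ((C | A) | B))) | B
g7 = g1 | g6 = (C | A) | (((C | A) ^ ((((C | A) | B) & (C | A)) | ((C | A) | B))) | B)
At A=0, B=0, C=0: circuit gives 0, formula gives 1.

No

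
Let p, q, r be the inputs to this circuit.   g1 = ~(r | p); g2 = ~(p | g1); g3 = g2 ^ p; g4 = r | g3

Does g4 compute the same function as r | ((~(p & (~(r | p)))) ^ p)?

No

g1 = ~(r | p)
g2 = ~(p | g1) = ~(p | (~(r | p)))
g3 = g2 ^ p = (~(p | (~(r | p)))) ^ p
g4 = r | g3 = r | ((~(p | (~(r | p)))) ^ p)
At p=0, q=0, r=0: circuit gives 0, formula gives 1.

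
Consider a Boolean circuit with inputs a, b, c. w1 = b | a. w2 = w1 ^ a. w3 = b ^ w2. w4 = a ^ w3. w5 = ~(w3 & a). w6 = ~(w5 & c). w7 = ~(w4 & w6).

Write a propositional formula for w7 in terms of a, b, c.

~((a ^ (b ^ ((b | a) ^ a))) & (~((~((b ^ ((b | a) ^ a)) & a)) & c)))

w1 = b | a
w2 = w1 ^ a = (b | a) ^ a
w3 = b ^ w2 = b ^ ((b | a) ^ a)
w4 = a ^ w3 = a ^ (b ^ ((b | a) ^ a))
w5 = ~(w3 & a) = ~((b ^ ((b | a) ^ a)) & a)
w6 = ~(w5 & c) = ~((~((b ^ ((b | a) ^ a)) & a)) & c)
w7 = ~(w4 & w6) = ~((a ^ (b ^ ((b | a) ^ a))) & (~((~((b ^ ((b | a) ^ a)) & a)) & c)))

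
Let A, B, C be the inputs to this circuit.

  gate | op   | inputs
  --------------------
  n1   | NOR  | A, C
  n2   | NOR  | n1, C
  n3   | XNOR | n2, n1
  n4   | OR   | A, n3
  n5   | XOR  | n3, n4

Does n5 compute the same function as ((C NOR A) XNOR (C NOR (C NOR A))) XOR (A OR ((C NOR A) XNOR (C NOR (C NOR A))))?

n1 = A NOR C
n2 = n1 NOR C = (A NOR C) NOR C
n3 = n2 XNOR n1 = ((A NOR C) NOR C) XNOR (A NOR C)
n4 = A OR n3 = A OR (((A NOR C) NOR C) XNOR (A NOR C))
n5 = n3 XOR n4 = (((A NOR C) NOR C) XNOR (A NOR C)) XOR (A OR (((A NOR C) NOR C) XNOR (A NOR C)))
At A=0, B=0, C=0: circuit gives 0, formula gives 0.
At A=1, B=0, C=0: circuit gives 1, formula gives 1.
Agrees on all 8 inputs.

Yes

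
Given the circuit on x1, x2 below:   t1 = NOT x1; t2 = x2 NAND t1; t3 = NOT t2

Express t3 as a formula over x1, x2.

t1 = NOT x1
t2 = x2 NAND t1 = x2 NAND NOT x1
t3 = NOT t2 = NOT (x2 NAND NOT x1)

NOT (x2 NAND NOT x1)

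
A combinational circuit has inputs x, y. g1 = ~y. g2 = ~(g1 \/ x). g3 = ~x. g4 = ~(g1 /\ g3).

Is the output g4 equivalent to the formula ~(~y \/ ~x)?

g1 = ~y
g3 = ~x
g4 = ~(g1 /\ g3) = ~(~y /\ ~x)
At x=0, y=1: circuit gives 1, formula gives 0.

No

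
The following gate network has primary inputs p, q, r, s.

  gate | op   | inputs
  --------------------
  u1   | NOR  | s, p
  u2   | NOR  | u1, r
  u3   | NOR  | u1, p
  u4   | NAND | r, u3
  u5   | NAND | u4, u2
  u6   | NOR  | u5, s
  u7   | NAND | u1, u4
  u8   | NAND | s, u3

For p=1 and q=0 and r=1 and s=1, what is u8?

1

u1 = 1 NOR 1 = 0
u3 = 0 NOR 1 = 0
u8 = 1 NAND 0 = 1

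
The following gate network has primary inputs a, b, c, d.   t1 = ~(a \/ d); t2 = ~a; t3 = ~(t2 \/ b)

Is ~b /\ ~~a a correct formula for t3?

t2 = ~a
t3 = ~(t2 \/ b) = ~(~a \/ b)
At a=0, b=0, c=0, d=0: circuit gives 0, formula gives 0.
At a=1, b=0, c=0, d=0: circuit gives 1, formula gives 1.
Agrees on all 16 inputs.

Yes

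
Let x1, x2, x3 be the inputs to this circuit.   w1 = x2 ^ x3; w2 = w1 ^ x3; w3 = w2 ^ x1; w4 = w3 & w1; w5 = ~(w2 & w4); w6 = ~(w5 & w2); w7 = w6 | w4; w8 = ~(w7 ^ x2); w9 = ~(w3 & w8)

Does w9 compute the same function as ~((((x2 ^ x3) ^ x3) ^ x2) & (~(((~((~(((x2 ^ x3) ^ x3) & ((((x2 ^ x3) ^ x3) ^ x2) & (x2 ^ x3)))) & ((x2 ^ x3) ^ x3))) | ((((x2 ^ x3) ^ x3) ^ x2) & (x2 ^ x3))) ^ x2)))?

w1 = x2 ^ x3
w2 = w1 ^ x3 = (x2 ^ x3) ^ x3
w3 = w2 ^ x1 = ((x2 ^ x3) ^ x3) ^ x1
w4 = w3 & w1 = (((x2 ^ x3) ^ x3) ^ x1) & (x2 ^ x3)
w5 = ~(w2 & w4) = ~(((x2 ^ x3) ^ x3) & ((((x2 ^ x3) ^ x3) ^ x1) & (x2 ^ x3)))
w6 = ~(w5 & w2) = ~((~(((x2 ^ x3) ^ x3) & ((((x2 ^ x3) ^ x3) ^ x1) & (x2 ^ x3)))) & ((x2 ^ x3) ^ x3))
w7 = w6 | w4 = (~((~(((x2 ^ x3) ^ x3) & ((((x2 ^ x3) ^ x3) ^ x1) & (x2 ^ x3)))) & ((x2 ^ x3) ^ x3))) | ((((x2 ^ x3) ^ x3) ^ x1) & (x2 ^ x3))
w8 = ~(w7 ^ x2) = ~(((~((~(((x2 ^ x3) ^ x3) & ((((x2 ^ x3) ^ x3) ^ x1) & (x2 ^ x3)))) & ((x2 ^ x3) ^ x3))) | ((((x2 ^ x3) ^ x3) ^ x1) & (x2 ^ x3))) ^ x2)
w9 = ~(w3 & w8) = ~((((x2 ^ x3) ^ x3) ^ x1) & (~(((~((~(((x2 ^ x3) ^ x3) & ((((x2 ^ x3) ^ x3) ^ x1) & (x2 ^ x3)))) & ((x2 ^ x3) ^ x3))) | ((((x2 ^ x3) ^ x3) ^ x1) & (x2 ^ x3))) ^ x2)))
At x1=0, x2=1, x3=0: circuit gives 0, formula gives 1.

No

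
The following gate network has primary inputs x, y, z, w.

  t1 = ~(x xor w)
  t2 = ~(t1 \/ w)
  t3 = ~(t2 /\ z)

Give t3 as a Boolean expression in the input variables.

t1 = ~(x xor w)
t2 = ~(t1 \/ w) = ~((~(x xor w)) \/ w)
t3 = ~(t2 /\ z) = ~((~((~(x xor w)) \/ w)) /\ z)

~((~((~(x xor w)) \/ w)) /\ z)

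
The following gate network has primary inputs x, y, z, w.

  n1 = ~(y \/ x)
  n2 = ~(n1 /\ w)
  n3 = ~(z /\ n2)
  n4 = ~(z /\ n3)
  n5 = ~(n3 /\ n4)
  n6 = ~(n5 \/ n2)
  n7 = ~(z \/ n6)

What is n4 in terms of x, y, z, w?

~(z /\ (~(z /\ (~((~(y \/ x)) /\ w)))))

n1 = ~(y \/ x)
n2 = ~(n1 /\ w) = ~((~(y \/ x)) /\ w)
n3 = ~(z /\ n2) = ~(z /\ (~((~(y \/ x)) /\ w)))
n4 = ~(z /\ n3) = ~(z /\ (~(z /\ (~((~(y \/ x)) /\ w)))))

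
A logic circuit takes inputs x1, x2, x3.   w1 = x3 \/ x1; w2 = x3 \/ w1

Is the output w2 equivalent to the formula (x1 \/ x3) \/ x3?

Yes

w1 = x3 \/ x1
w2 = x3 \/ w1 = x3 \/ (x3 \/ x1)
At x1=0, x2=0, x3=0: circuit gives 0, formula gives 0.
At x1=0, x2=0, x3=1: circuit gives 1, formula gives 1.
Agrees on all 8 inputs.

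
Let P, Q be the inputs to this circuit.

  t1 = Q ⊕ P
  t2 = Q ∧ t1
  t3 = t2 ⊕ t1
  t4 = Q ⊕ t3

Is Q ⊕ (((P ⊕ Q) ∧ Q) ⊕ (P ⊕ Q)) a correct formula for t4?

Yes

t1 = Q ⊕ P
t2 = Q ∧ t1 = Q ∧ (Q ⊕ P)
t3 = t2 ⊕ t1 = (Q ∧ (Q ⊕ P)) ⊕ (Q ⊕ P)
t4 = Q ⊕ t3 = Q ⊕ ((Q ∧ (Q ⊕ P)) ⊕ (Q ⊕ P))
At P=0, Q=0: circuit gives 0, formula gives 0.
At P=0, Q=1: circuit gives 1, formula gives 1.
Agrees on all 4 inputs.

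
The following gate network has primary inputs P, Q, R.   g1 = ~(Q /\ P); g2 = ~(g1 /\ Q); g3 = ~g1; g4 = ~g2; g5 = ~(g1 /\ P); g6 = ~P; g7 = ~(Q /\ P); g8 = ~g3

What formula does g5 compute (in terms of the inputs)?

g1 = ~(Q /\ P)
g5 = ~(g1 /\ P) = ~((~(Q /\ P)) /\ P)

~((~(Q /\ P)) /\ P)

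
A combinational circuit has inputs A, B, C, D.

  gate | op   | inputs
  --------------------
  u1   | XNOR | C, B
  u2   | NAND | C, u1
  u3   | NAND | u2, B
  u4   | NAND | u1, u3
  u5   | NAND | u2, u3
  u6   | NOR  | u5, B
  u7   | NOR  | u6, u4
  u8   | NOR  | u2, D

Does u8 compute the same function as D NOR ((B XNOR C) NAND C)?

Yes

u1 = C XNOR B
u2 = C NAND u1 = C NAND (C XNOR B)
u8 = u2 NOR D = (C NAND (C XNOR B)) NOR D
At A=0, B=0, C=0, D=0: circuit gives 0, formula gives 0.
At A=0, B=1, C=1, D=0: circuit gives 1, formula gives 1.
Agrees on all 16 inputs.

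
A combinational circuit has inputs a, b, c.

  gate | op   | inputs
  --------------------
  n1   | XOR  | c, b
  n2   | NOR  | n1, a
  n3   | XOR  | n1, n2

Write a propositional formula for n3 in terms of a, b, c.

(c XOR b) XOR ((c XOR b) NOR a)

n1 = c XOR b
n2 = n1 NOR a = (c XOR b) NOR a
n3 = n1 XOR n2 = (c XOR b) XOR ((c XOR b) NOR a)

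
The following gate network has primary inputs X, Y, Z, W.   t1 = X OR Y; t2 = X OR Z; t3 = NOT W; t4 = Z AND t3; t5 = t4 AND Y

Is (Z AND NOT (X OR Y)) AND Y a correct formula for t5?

No

t3 = NOT W
t4 = Z AND t3 = Z AND NOT W
t5 = t4 AND Y = (Z AND NOT W) AND Y
At X=0, Y=1, Z=1, W=0: circuit gives 1, formula gives 0.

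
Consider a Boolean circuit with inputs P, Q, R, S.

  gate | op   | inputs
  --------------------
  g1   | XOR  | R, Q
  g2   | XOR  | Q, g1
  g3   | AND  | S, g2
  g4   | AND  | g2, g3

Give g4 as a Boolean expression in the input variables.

(Q XOR (R XOR Q)) AND (S AND (Q XOR (R XOR Q)))

g1 = R XOR Q
g2 = Q XOR g1 = Q XOR (R XOR Q)
g3 = S AND g2 = S AND (Q XOR (R XOR Q))
g4 = g2 AND g3 = (Q XOR (R XOR Q)) AND (S AND (Q XOR (R XOR Q)))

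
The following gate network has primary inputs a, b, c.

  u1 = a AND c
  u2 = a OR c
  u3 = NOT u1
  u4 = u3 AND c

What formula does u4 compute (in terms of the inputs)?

u1 = a AND c
u3 = NOT u1 = NOT (a AND c)
u4 = u3 AND c = NOT (a AND c) AND c

NOT (a AND c) AND c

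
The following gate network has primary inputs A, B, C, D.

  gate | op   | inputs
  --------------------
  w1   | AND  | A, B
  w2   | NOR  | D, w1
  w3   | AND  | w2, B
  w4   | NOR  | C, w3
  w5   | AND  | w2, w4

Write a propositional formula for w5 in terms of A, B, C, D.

(D NOR (A AND B)) AND (C NOR ((D NOR (A AND B)) AND B))

w1 = A AND B
w2 = D NOR w1 = D NOR (A AND B)
w3 = w2 AND B = (D NOR (A AND B)) AND B
w4 = C NOR w3 = C NOR ((D NOR (A AND B)) AND B)
w5 = w2 AND w4 = (D NOR (A AND B)) AND (C NOR ((D NOR (A AND B)) AND B))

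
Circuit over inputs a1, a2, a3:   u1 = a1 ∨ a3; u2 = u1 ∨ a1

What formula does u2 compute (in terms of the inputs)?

(a1 ∨ a3) ∨ a1

u1 = a1 ∨ a3
u2 = u1 ∨ a1 = (a1 ∨ a3) ∨ a1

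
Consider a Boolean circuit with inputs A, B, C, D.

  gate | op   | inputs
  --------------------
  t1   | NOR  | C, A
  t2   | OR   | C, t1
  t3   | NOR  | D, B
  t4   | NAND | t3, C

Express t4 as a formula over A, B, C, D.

t3 = D NOR B
t4 = t3 NAND C = (D NOR B) NAND C

(D NOR B) NAND C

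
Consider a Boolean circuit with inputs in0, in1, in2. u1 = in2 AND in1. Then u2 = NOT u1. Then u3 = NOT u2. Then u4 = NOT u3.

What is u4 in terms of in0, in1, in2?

NOT NOT NOT (in2 AND in1)

u1 = in2 AND in1
u2 = NOT u1 = NOT (in2 AND in1)
u3 = NOT u2 = NOT NOT (in2 AND in1)
u4 = NOT u3 = NOT NOT NOT (in2 AND in1)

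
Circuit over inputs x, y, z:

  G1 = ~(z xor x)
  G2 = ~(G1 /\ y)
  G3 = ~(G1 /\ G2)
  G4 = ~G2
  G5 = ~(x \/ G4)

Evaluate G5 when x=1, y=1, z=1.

0

G1 = ~(1 xor 1) = 1
G2 = ~(1 /\ 1) = 0
G4 = ~0 = 1
G5 = ~(1 \/ 1) = 0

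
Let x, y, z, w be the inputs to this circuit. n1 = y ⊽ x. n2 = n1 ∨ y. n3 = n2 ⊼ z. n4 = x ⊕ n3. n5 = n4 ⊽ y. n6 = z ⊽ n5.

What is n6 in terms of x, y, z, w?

n1 = y ⊽ x
n2 = n1 ∨ y = (y ⊽ x) ∨ y
n3 = n2 ⊼ z = ((y ⊽ x) ∨ y) ⊼ z
n4 = x ⊕ n3 = x ⊕ (((y ⊽ x) ∨ y) ⊼ z)
n5 = n4 ⊽ y = (x ⊕ (((y ⊽ x) ∨ y) ⊼ z)) ⊽ y
n6 = z ⊽ n5 = z ⊽ ((x ⊕ (((y ⊽ x) ∨ y) ⊼ z)) ⊽ y)

z ⊽ ((x ⊕ (((y ⊽ x) ∨ y) ⊼ z)) ⊽ y)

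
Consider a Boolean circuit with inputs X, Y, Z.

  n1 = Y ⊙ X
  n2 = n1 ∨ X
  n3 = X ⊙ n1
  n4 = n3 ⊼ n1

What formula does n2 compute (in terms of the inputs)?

(Y ⊙ X) ∨ X

n1 = Y ⊙ X
n2 = n1 ∨ X = (Y ⊙ X) ∨ X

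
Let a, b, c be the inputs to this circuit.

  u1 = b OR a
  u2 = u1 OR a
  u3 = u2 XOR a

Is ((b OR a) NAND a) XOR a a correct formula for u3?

No

u1 = b OR a
u2 = u1 OR a = (b OR a) OR a
u3 = u2 XOR a = ((b OR a) OR a) XOR a
At a=0, b=0, c=0: circuit gives 0, formula gives 1.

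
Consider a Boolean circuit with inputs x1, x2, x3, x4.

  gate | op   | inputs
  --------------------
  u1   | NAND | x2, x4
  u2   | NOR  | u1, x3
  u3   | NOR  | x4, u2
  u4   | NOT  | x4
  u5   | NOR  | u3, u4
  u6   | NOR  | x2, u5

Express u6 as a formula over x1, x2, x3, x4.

u1 = x2 NAND x4
u2 = u1 NOR x3 = (x2 NAND x4) NOR x3
u3 = x4 NOR u2 = x4 NOR ((x2 NAND x4) NOR x3)
u4 = NOT x4
u5 = u3 NOR u4 = (x4 NOR ((x2 NAND x4) NOR x3)) NOR NOT x4
u6 = x2 NOR u5 = x2 NOR ((x4 NOR ((x2 NAND x4) NOR x3)) NOR NOT x4)

x2 NOR ((x4 NOR ((x2 NAND x4) NOR x3)) NOR NOT x4)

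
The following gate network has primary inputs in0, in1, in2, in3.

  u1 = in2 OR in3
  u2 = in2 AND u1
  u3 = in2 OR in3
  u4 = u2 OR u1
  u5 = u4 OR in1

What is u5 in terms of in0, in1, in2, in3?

((in2 AND (in2 OR in3)) OR (in2 OR in3)) OR in1

u1 = in2 OR in3
u2 = in2 AND u1 = in2 AND (in2 OR in3)
u4 = u2 OR u1 = (in2 AND (in2 OR in3)) OR (in2 OR in3)
u5 = u4 OR in1 = ((in2 AND (in2 OR in3)) OR (in2 OR in3)) OR in1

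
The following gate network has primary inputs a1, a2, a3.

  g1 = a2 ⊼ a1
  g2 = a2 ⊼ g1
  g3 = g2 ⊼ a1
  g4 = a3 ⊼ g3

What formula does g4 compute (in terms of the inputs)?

a3 ⊼ ((a2 ⊼ (a2 ⊼ a1)) ⊼ a1)

g1 = a2 ⊼ a1
g2 = a2 ⊼ g1 = a2 ⊼ (a2 ⊼ a1)
g3 = g2 ⊼ a1 = (a2 ⊼ (a2 ⊼ a1)) ⊼ a1
g4 = a3 ⊼ g3 = a3 ⊼ ((a2 ⊼ (a2 ⊼ a1)) ⊼ a1)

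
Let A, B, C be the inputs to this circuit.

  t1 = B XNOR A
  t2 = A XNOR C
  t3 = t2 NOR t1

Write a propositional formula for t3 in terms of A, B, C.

t1 = B XNOR A
t2 = A XNOR C
t3 = t2 NOR t1 = (A XNOR C) NOR (B XNOR A)

(A XNOR C) NOR (B XNOR A)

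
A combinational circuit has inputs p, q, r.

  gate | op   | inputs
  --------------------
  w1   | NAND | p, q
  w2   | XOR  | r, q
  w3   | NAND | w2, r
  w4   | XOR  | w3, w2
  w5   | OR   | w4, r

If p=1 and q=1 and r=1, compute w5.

1

w2 = 1 XOR 1 = 0
w3 = 0 NAND 1 = 1
w4 = 1 XOR 0 = 1
w5 = 1 OR 1 = 1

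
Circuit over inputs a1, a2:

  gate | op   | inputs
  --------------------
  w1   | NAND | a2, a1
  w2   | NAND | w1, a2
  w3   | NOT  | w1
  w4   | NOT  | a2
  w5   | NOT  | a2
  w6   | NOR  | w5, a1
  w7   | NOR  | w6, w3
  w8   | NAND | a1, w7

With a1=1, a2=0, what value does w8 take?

w1 = 0 NAND 1 = 1
w3 = NOT 1 = 0
w5 = NOT 0 = 1
w6 = 1 NOR 1 = 0
w7 = 0 NOR 0 = 1
w8 = 1 NAND 1 = 0

0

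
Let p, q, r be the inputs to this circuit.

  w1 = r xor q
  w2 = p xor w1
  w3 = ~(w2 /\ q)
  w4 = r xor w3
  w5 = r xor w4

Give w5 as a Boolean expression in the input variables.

w1 = r xor q
w2 = p xor w1 = p xor (r xor q)
w3 = ~(w2 /\ q) = ~((p xor (r xor q)) /\ q)
w4 = r xor w3 = r xor (~((p xor (r xor q)) /\ q))
w5 = r xor w4 = r xor (r xor (~((p xor (r xor q)) /\ q)))

r xor (r xor (~((p xor (r xor q)) /\ q)))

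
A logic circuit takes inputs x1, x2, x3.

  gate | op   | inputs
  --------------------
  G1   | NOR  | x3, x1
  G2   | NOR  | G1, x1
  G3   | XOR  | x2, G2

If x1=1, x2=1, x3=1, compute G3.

1

G1 = 1 NOR 1 = 0
G2 = 0 NOR 1 = 0
G3 = 1 XOR 0 = 1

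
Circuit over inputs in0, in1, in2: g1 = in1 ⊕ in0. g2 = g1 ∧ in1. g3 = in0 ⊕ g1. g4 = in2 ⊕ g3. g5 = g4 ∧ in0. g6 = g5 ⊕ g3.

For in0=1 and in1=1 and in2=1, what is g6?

1

g1 = 1 ⊕ 1 = 0
g3 = 1 ⊕ 0 = 1
g4 = 1 ⊕ 1 = 0
g5 = 0 ∧ 1 = 0
g6 = 0 ⊕ 1 = 1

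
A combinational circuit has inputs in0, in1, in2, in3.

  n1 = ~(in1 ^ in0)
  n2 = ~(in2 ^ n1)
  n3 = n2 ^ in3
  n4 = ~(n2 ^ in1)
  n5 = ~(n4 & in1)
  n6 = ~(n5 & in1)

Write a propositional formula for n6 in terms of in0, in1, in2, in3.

n1 = ~(in1 ^ in0)
n2 = ~(in2 ^ n1) = ~(in2 ^ (~(in1 ^ in0)))
n4 = ~(n2 ^ in1) = ~((~(in2 ^ (~(in1 ^ in0)))) ^ in1)
n5 = ~(n4 & in1) = ~((~((~(in2 ^ (~(in1 ^ in0)))) ^ in1)) & in1)
n6 = ~(n5 & in1) = ~((~((~((~(in2 ^ (~(in1 ^ in0)))) ^ in1)) & in1)) & in1)

~((~((~((~(in2 ^ (~(in1 ^ in0)))) ^ in1)) & in1)) & in1)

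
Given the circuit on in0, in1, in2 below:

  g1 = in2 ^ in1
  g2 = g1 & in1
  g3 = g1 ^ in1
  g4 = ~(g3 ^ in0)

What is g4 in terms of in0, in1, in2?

g1 = in2 ^ in1
g3 = g1 ^ in1 = (in2 ^ in1) ^ in1
g4 = ~(g3 ^ in0) = ~(((in2 ^ in1) ^ in1) ^ in0)

~(((in2 ^ in1) ^ in1) ^ in0)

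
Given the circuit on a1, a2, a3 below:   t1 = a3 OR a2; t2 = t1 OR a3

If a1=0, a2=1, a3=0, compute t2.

1

t1 = 0 OR 1 = 1
t2 = 1 OR 0 = 1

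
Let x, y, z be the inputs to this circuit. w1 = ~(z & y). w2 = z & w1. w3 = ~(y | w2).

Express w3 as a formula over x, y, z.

~(y | (z & (~(z & y))))

w1 = ~(z & y)
w2 = z & w1 = z & (~(z & y))
w3 = ~(y | w2) = ~(y | (z & (~(z & y))))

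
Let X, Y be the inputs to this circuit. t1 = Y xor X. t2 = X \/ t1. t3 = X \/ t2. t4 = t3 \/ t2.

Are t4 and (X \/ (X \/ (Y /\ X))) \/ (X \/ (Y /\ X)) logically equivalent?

No

t1 = Y xor X
t2 = X \/ t1 = X \/ (Y xor X)
t3 = X \/ t2 = X \/ (X \/ (Y xor X))
t4 = t3 \/ t2 = (X \/ (X \/ (Y xor X))) \/ (X \/ (Y xor X))
At X=0, Y=1: circuit gives 1, formula gives 0.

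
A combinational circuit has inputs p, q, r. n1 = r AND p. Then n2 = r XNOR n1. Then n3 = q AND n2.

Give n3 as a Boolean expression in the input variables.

q AND (r XNOR (r AND p))

n1 = r AND p
n2 = r XNOR n1 = r XNOR (r AND p)
n3 = q AND n2 = q AND (r XNOR (r AND p))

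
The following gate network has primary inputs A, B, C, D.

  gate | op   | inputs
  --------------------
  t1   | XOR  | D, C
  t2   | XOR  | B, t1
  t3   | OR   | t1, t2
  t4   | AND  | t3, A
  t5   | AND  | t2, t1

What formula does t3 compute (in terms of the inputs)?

t1 = D XOR C
t2 = B XOR t1 = B XOR (D XOR C)
t3 = t1 OR t2 = (D XOR C) OR (B XOR (D XOR C))

(D XOR C) OR (B XOR (D XOR C))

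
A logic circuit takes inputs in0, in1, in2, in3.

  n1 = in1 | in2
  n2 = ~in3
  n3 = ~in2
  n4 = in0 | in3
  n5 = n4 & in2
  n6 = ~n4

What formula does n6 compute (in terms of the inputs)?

n4 = in0 | in3
n6 = ~n4 = ~(in0 | in3)

~(in0 | in3)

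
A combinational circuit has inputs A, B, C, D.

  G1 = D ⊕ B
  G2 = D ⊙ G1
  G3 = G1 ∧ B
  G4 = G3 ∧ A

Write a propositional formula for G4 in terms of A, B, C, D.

G1 = D ⊕ B
G3 = G1 ∧ B = (D ⊕ B) ∧ B
G4 = G3 ∧ A = ((D ⊕ B) ∧ B) ∧ A

((D ⊕ B) ∧ B) ∧ A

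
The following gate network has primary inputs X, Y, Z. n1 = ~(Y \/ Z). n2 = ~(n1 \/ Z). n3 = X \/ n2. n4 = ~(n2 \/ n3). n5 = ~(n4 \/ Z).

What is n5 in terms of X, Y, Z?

~((~((~((~(Y \/ Z)) \/ Z)) \/ (X \/ (~((~(Y \/ Z)) \/ Z))))) \/ Z)

n1 = ~(Y \/ Z)
n2 = ~(n1 \/ Z) = ~((~(Y \/ Z)) \/ Z)
n3 = X \/ n2 = X \/ (~((~(Y \/ Z)) \/ Z))
n4 = ~(n2 \/ n3) = ~((~((~(Y \/ Z)) \/ Z)) \/ (X \/ (~((~(Y \/ Z)) \/ Z))))
n5 = ~(n4 \/ Z) = ~((~((~((~(Y \/ Z)) \/ Z)) \/ (X \/ (~((~(Y \/ Z)) \/ Z))))) \/ Z)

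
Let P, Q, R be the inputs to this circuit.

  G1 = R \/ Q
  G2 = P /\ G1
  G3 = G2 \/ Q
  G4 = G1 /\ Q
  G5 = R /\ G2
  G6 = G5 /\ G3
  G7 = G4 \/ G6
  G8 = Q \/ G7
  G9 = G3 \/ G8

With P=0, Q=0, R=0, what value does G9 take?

0

G1 = 0 \/ 0 = 0
G2 = 0 /\ 0 = 0
G3 = 0 \/ 0 = 0
G4 = 0 /\ 0 = 0
G5 = 0 /\ 0 = 0
G6 = 0 /\ 0 = 0
G7 = 0 \/ 0 = 0
G8 = 0 \/ 0 = 0
G9 = 0 \/ 0 = 0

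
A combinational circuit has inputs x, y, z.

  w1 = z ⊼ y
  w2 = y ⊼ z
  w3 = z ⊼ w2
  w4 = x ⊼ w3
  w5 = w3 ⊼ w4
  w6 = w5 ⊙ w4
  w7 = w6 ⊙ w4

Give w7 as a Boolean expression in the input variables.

w2 = y ⊼ z
w3 = z ⊼ w2 = z ⊼ (y ⊼ z)
w4 = x ⊼ w3 = x ⊼ (z ⊼ (y ⊼ z))
w5 = w3 ⊼ w4 = (z ⊼ (y ⊼ z)) ⊼ (x ⊼ (z ⊼ (y ⊼ z)))
w6 = w5 ⊙ w4 = ((z ⊼ (y ⊼ z)) ⊼ (x ⊼ (z ⊼ (y ⊼ z)))) ⊙ (x ⊼ (z ⊼ (y ⊼ z)))
w7 = w6 ⊙ w4 = (((z ⊼ (y ⊼ z)) ⊼ (x ⊼ (z ⊼ (y ⊼ z)))) ⊙ (x ⊼ (z ⊼ (y ⊼ z)))) ⊙ (x ⊼ (z ⊼ (y ⊼ z)))

(((z ⊼ (y ⊼ z)) ⊼ (x ⊼ (z ⊼ (y ⊼ z)))) ⊙ (x ⊼ (z ⊼ (y ⊼ z)))) ⊙ (x ⊼ (z ⊼ (y ⊼ z)))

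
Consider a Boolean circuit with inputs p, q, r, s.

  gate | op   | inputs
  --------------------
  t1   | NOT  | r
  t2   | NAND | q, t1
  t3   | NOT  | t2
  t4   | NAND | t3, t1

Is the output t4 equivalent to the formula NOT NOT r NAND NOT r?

t1 = NOT r
t2 = q NAND t1 = q NAND NOT r
t3 = NOT t2 = NOT (q NAND NOT r)
t4 = t3 NAND t1 = NOT (q NAND NOT r) NAND NOT r
At p=0, q=1, r=0, s=0: circuit gives 0, formula gives 1.

No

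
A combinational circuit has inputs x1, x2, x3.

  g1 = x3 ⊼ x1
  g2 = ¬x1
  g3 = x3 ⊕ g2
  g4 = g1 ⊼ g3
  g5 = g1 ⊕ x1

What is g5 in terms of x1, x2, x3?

g1 = x3 ⊼ x1
g5 = g1 ⊕ x1 = (x3 ⊼ x1) ⊕ x1

(x3 ⊼ x1) ⊕ x1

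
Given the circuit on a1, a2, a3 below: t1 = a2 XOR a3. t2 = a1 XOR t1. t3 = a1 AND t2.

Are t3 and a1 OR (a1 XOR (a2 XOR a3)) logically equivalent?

No

t1 = a2 XOR a3
t2 = a1 XOR t1 = a1 XOR (a2 XOR a3)
t3 = a1 AND t2 = a1 AND (a1 XOR (a2 XOR a3))
At a1=0, a2=0, a3=1: circuit gives 0, formula gives 1.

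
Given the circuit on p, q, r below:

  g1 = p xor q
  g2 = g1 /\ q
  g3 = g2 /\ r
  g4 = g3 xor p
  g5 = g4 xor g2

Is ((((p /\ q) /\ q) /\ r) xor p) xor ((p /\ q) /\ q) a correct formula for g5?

No

g1 = p xor q
g2 = g1 /\ q = (p xor q) /\ q
g3 = g2 /\ r = ((p xor q) /\ q) /\ r
g4 = g3 xor p = (((p xor q) /\ q) /\ r) xor p
g5 = g4 xor g2 = ((((p xor q) /\ q) /\ r) xor p) xor ((p xor q) /\ q)
At p=0, q=1, r=0: circuit gives 1, formula gives 0.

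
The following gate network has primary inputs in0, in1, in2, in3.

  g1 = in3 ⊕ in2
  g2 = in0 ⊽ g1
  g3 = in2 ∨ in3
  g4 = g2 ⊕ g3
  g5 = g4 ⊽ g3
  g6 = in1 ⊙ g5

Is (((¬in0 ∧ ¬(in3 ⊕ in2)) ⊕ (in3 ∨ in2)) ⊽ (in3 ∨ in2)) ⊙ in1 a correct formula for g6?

Yes

g1 = in3 ⊕ in2
g2 = in0 ⊽ g1 = in0 ⊽ (in3 ⊕ in2)
g3 = in2 ∨ in3
g4 = g2 ⊕ g3 = (in0 ⊽ (in3 ⊕ in2)) ⊕ (in2 ∨ in3)
g5 = g4 ⊽ g3 = ((in0 ⊽ (in3 ⊕ in2)) ⊕ (in2 ∨ in3)) ⊽ (in2 ∨ in3)
g6 = in1 ⊙ g5 = in1 ⊙ (((in0 ⊽ (in3 ⊕ in2)) ⊕ (in2 ∨ in3)) ⊽ (in2 ∨ in3))
At in0=0, in1=1, in2=0, in3=0: circuit gives 0, formula gives 0.
At in0=0, in1=0, in2=0, in3=0: circuit gives 1, formula gives 1.
Agrees on all 16 inputs.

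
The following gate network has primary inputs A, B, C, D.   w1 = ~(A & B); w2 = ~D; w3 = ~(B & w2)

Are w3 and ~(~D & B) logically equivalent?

Yes

w2 = ~D
w3 = ~(B & w2) = ~(B & ~D)
At A=0, B=1, C=0, D=0: circuit gives 0, formula gives 0.
At A=0, B=0, C=0, D=0: circuit gives 1, formula gives 1.
Agrees on all 16 inputs.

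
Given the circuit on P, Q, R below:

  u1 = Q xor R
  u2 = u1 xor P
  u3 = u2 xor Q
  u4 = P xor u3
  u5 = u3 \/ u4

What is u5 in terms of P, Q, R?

(((Q xor R) xor P) xor Q) \/ (P xor (((Q xor R) xor P) xor Q))

u1 = Q xor R
u2 = u1 xor P = (Q xor R) xor P
u3 = u2 xor Q = ((Q xor R) xor P) xor Q
u4 = P xor u3 = P xor (((Q xor R) xor P) xor Q)
u5 = u3 \/ u4 = (((Q xor R) xor P) xor Q) \/ (P xor (((Q xor R) xor P) xor Q))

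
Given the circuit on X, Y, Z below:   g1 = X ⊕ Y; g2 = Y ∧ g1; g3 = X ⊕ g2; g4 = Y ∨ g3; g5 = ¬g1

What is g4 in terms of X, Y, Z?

g1 = X ⊕ Y
g2 = Y ∧ g1 = Y ∧ (X ⊕ Y)
g3 = X ⊕ g2 = X ⊕ (Y ∧ (X ⊕ Y))
g4 = Y ∨ g3 = Y ∨ (X ⊕ (Y ∧ (X ⊕ Y)))

Y ∨ (X ⊕ (Y ∧ (X ⊕ Y)))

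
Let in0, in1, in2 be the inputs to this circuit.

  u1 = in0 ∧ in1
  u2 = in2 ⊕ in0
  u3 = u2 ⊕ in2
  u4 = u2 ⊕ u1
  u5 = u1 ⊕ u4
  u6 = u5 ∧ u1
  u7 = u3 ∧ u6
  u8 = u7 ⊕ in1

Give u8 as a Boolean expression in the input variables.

u1 = in0 ∧ in1
u2 = in2 ⊕ in0
u3 = u2 ⊕ in2 = (in2 ⊕ in0) ⊕ in2
u4 = u2 ⊕ u1 = (in2 ⊕ in0) ⊕ (in0 ∧ in1)
u5 = u1 ⊕ u4 = (in0 ∧ in1) ⊕ ((in2 ⊕ in0) ⊕ (in0 ∧ in1))
u6 = u5 ∧ u1 = ((in0 ∧ in1) ⊕ ((in2 ⊕ in0) ⊕ (in0 ∧ in1))) ∧ (in0 ∧ in1)
u7 = u3 ∧ u6 = ((in2 ⊕ in0) ⊕ in2) ∧ (((in0 ∧ in1) ⊕ ((in2 ⊕ in0) ⊕ (in0 ∧ in1))) ∧ (in0 ∧ in1))
u8 = u7 ⊕ in1 = (((in2 ⊕ in0) ⊕ in2) ∧ (((in0 ∧ in1) ⊕ ((in2 ⊕ in0) ⊕ (in0 ∧ in1))) ∧ (in0 ∧ in1))) ⊕ in1

(((in2 ⊕ in0) ⊕ in2) ∧ (((in0 ∧ in1) ⊕ ((in2 ⊕ in0) ⊕ (in0 ∧ in1))) ∧ (in0 ∧ in1))) ⊕ in1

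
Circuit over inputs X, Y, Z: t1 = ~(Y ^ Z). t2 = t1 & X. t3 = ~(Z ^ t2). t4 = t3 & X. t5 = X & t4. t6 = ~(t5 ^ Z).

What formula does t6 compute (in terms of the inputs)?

~((X & ((~(Z ^ ((~(Y ^ Z)) & X))) & X)) ^ Z)

t1 = ~(Y ^ Z)
t2 = t1 & X = (~(Y ^ Z)) & X
t3 = ~(Z ^ t2) = ~(Z ^ ((~(Y ^ Z)) & X))
t4 = t3 & X = (~(Z ^ ((~(Y ^ Z)) & X))) & X
t5 = X & t4 = X & ((~(Z ^ ((~(Y ^ Z)) & X))) & X)
t6 = ~(t5 ^ Z) = ~((X & ((~(Z ^ ((~(Y ^ Z)) & X))) & X)) ^ Z)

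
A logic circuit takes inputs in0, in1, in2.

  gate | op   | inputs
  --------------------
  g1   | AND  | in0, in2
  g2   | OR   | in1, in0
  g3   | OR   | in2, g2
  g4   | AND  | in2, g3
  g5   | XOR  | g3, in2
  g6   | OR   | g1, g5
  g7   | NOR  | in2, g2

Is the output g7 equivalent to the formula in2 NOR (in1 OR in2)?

No

g2 = in1 OR in0
g7 = in2 NOR g2 = in2 NOR (in1 OR in0)
At in0=1, in1=0, in2=0: circuit gives 0, formula gives 1.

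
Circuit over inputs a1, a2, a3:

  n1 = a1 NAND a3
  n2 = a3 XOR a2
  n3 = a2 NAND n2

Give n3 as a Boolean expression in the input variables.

n2 = a3 XOR a2
n3 = a2 NAND n2 = a2 NAND (a3 XOR a2)

a2 NAND (a3 XOR a2)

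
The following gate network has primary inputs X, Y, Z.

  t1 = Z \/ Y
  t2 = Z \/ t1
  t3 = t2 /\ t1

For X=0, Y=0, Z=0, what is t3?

0

t1 = 0 \/ 0 = 0
t2 = 0 \/ 0 = 0
t3 = 0 /\ 0 = 0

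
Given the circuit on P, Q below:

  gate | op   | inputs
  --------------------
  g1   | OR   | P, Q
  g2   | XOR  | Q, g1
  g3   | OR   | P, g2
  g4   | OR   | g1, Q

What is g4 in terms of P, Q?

g1 = P OR Q
g4 = g1 OR Q = (P OR Q) OR Q

(P OR Q) OR Q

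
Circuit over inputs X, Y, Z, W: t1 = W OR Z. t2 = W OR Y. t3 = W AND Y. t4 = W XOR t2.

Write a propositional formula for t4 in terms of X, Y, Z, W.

t2 = W OR Y
t4 = W XOR t2 = W XOR (W OR Y)

W XOR (W OR Y)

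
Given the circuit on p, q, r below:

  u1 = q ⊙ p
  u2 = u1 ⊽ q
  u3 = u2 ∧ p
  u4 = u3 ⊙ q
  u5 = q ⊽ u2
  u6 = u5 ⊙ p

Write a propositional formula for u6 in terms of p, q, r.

(q ⊽ ((q ⊙ p) ⊽ q)) ⊙ p

u1 = q ⊙ p
u2 = u1 ⊽ q = (q ⊙ p) ⊽ q
u5 = q ⊽ u2 = q ⊽ ((q ⊙ p) ⊽ q)
u6 = u5 ⊙ p = (q ⊽ ((q ⊙ p) ⊽ q)) ⊙ p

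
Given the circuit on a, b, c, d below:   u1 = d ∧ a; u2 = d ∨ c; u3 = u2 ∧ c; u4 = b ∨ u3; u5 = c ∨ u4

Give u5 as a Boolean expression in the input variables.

c ∨ (b ∨ ((d ∨ c) ∧ c))

u2 = d ∨ c
u3 = u2 ∧ c = (d ∨ c) ∧ c
u4 = b ∨ u3 = b ∨ ((d ∨ c) ∧ c)
u5 = c ∨ u4 = c ∨ (b ∨ ((d ∨ c) ∧ c))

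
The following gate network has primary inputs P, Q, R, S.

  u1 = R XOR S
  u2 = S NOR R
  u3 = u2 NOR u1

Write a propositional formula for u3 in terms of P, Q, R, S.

(S NOR R) NOR (R XOR S)

u1 = R XOR S
u2 = S NOR R
u3 = u2 NOR u1 = (S NOR R) NOR (R XOR S)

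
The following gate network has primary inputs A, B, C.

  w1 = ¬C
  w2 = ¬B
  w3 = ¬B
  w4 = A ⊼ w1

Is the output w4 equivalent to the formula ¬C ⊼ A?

Yes

w1 = ¬C
w4 = A ⊼ w1 = A ⊼ ¬C
At A=1, B=0, C=0: circuit gives 0, formula gives 0.
At A=0, B=0, C=0: circuit gives 1, formula gives 1.
Agrees on all 8 inputs.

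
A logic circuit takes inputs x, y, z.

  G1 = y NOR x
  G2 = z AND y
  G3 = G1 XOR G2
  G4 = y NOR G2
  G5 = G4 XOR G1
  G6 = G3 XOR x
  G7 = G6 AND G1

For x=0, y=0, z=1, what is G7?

1

G1 = 0 NOR 0 = 1
G2 = 1 AND 0 = 0
G3 = 1 XOR 0 = 1
G6 = 1 XOR 0 = 1
G7 = 1 AND 1 = 1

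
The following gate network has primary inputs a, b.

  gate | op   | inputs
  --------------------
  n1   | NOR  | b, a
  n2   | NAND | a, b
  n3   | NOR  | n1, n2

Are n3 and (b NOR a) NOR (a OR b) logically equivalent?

No

n1 = b NOR a
n2 = a NAND b
n3 = n1 NOR n2 = (b NOR a) NOR (a NAND b)
At a=1, b=1: circuit gives 1, formula gives 0.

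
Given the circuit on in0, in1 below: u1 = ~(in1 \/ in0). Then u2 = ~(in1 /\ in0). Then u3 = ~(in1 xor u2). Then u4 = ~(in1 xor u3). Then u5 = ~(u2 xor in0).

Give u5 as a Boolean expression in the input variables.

~((~(in1 /\ in0)) xor in0)

u2 = ~(in1 /\ in0)
u5 = ~(u2 xor in0) = ~((~(in1 /\ in0)) xor in0)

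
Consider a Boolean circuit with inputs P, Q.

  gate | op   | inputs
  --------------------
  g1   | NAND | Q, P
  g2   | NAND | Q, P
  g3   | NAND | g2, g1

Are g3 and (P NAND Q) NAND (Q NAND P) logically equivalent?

g1 = Q NAND P
g2 = Q NAND P
g3 = g2 NAND g1 = (Q NAND P) NAND (Q NAND P)
At P=0, Q=0: circuit gives 0, formula gives 0.
At P=1, Q=1: circuit gives 1, formula gives 1.
Agrees on all 4 inputs.

Yes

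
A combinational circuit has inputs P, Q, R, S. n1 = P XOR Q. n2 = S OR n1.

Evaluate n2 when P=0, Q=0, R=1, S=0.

n1 = 0 XOR 0 = 0
n2 = 0 OR 0 = 0

0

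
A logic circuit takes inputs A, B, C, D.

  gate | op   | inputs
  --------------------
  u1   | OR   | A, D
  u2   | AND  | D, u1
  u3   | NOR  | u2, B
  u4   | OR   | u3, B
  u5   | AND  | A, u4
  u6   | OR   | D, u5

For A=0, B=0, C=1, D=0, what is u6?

0

u1 = 0 OR 0 = 0
u2 = 0 AND 0 = 0
u3 = 0 NOR 0 = 1
u4 = 1 OR 0 = 1
u5 = 0 AND 1 = 0
u6 = 0 OR 0 = 0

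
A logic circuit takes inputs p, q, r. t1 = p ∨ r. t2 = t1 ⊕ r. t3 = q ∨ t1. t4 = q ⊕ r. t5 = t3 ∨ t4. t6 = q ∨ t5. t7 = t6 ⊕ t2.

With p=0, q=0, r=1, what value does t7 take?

1

t1 = 0 ∨ 1 = 1
t2 = 1 ⊕ 1 = 0
t3 = 0 ∨ 1 = 1
t4 = 0 ⊕ 1 = 1
t5 = 1 ∨ 1 = 1
t6 = 0 ∨ 1 = 1
t7 = 1 ⊕ 0 = 1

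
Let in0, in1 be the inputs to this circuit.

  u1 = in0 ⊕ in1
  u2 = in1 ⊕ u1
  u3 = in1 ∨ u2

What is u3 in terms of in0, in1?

u1 = in0 ⊕ in1
u2 = in1 ⊕ u1 = in1 ⊕ (in0 ⊕ in1)
u3 = in1 ∨ u2 = in1 ∨ (in1 ⊕ (in0 ⊕ in1))

in1 ∨ (in1 ⊕ (in0 ⊕ in1))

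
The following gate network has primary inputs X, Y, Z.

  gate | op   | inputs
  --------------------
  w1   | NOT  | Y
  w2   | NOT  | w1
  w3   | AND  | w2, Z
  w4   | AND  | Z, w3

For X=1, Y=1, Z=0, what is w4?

0

w1 = NOT 1 = 0
w2 = NOT 0 = 1
w3 = 1 AND 0 = 0
w4 = 0 AND 0 = 0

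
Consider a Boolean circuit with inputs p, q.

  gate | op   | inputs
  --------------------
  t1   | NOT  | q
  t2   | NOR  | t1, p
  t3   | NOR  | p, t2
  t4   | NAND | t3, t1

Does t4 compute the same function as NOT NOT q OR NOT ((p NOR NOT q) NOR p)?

Yes

t1 = NOT q
t2 = t1 NOR p = NOT q NOR p
t3 = p NOR t2 = p NOR (NOT q NOR p)
t4 = t3 NAND t1 = (p NOR (NOT q NOR p)) NAND NOT q
At p=0, q=0: circuit gives 0, formula gives 0.
At p=0, q=1: circuit gives 1, formula gives 1.
Agrees on all 4 inputs.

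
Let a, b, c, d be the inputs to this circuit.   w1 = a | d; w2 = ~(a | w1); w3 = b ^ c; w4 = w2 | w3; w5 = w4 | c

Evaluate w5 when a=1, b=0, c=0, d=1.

0

w1 = 1 | 1 = 1
w2 = ~(1 | 1) = 0
w3 = 0 ^ 0 = 0
w4 = 0 | 0 = 0
w5 = 0 | 0 = 0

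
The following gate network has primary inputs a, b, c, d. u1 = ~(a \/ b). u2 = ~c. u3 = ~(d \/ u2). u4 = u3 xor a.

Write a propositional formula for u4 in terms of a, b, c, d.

(~(d \/ ~c)) xor a

u2 = ~c
u3 = ~(d \/ u2) = ~(d \/ ~c)
u4 = u3 xor a = (~(d \/ ~c)) xor a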